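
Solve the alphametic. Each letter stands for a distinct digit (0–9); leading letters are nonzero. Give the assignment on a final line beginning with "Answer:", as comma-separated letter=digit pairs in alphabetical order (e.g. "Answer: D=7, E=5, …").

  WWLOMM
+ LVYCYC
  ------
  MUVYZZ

Step 1. [col 1: M + C ≡ Z (mod 10)] several values work for Z in column 1 (M + C ≡ Z (mod 10), carry-in 0); try Z=1. So Z=1.
Step 2. [col 1: M + C ≡ Z (mod 10)] several values work for M in column 1 (M + C ≡ Z (mod 10), carry-in 0); try M=6, so M=6.
Step 3. [col 1: M + C ≡ Z (mod 10)] in column 1 we have M+C≡Z with carry-in 0; given M=6, Z=1 and digits 1,6 already taken and all letters distinct, that pins C to 5 ⇒ C=5.
Step 4. [col 2: M + Y ≡ Z (mod 10)] column 2: given M=6, Z=1, carry-in 1, and digits 1,5,6 already taken and all letters distinct, M+Y≡Z (mod 10) forces Y=4. So Y=4.
Step 5. [col 3: O + C ≡ Y (mod 10)] column 3 reads O+C+carry(1)=Y with C=5, Y=4; with digits 1,4,5,6 already taken and all letters distinct, the only value for O is 8 ⇒ O=8.
Step 6. [col 4: L + Y ≡ V (mod 10)] no forcing yet in column 4 (carry-in 1); L=2 is free and consistent — try it ⇒ L=2.
Step 7. [col 4: L + Y ≡ V (mod 10)] column 4: given L=2, Y=4, carry-in 1, and digits 1,2,4,5,6,8 already taken and all letters distinct, L+Y≡V (mod 10) forces V=7 ⇒ V=7.
Step 8. [col 5: W + V ≡ U (mod 10)] column 5: given V=7, carry-in 0, and digits 1,2,4,5,6,7,8 already taken and all letters distinct, W+V≡U (mod 10) forces U=0, so U=0.
Step 9. [col 5: W + V ≡ U (mod 10)] in column 5 we have W+V≡U with carry-in 0; given V=7, U=0 and digits 0,1,2,4,5,6,7,8 already taken and all letters distinct, that pins W to 3 ⇒ W=3.

Answer: C=5, L=2, M=6, O=8, U=0, V=7, W=3, Y=4, Z=1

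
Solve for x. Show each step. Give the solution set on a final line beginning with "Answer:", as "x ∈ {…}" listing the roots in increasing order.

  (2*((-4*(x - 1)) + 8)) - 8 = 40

Step 1. [(2*((-4*(x - 1)) + 8)) - 8 = 40] 2 divides every term; factor it out. So factor: ((-4*(x - 1)) + 8) - 4 = 20.
Step 2. [((-4*(x - 1)) + 8) - 4 = 20] peel the -4: add 4 from each side, so sub: (-4*(x - 1)) + 8 = 24.
Step 3. [(-4*(x - 1)) + 8 = 24] -4 divides every term; factor it out ⇒ factor: (x - 1) - 2 = -6.
Step 4. [(x - 1) - 2 = -6] add 2: x sits inside (… - 2) ⇒ sub: x - 1 = -4.
Step 5. [x - 1 = -4] add 1: x sits inside (… - 1), so sub: x = -3.

Answer: x ∈ {-3}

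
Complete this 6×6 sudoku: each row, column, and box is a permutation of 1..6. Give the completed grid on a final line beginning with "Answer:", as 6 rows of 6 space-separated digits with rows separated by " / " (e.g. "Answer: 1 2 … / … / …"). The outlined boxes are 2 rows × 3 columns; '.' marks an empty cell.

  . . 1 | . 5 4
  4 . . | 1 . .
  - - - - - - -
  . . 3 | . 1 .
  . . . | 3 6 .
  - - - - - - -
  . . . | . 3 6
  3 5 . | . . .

Step 1. [r3c4∈{2,4,5}] 4 has one home in box 4: r3c4 ⇒ r3c4=4.
Step 2. [r6c4∈{2}] nothing but 2 survives at r6c4. So r6c4=2.
Step 3. [r2c3∈{2,5,6}] in row 2, 5 fits only at r2c3. So r2c3=5.
Step 4. [r2c2∈{2,3,6}] in row 2, 6 fits only at r2c2. So r2c2=6.
Step 5. [r3c2∈{2}] r3c2 has the single candidate 2 ⇒ r3c2=2.
Step 6. [r4c3∈{4}] r4c3 has the single candidate 4. So r4c3=4.
Step 7. [r4c2∈{1}] nothing but 1 survives at r4c2. So r4c2=1.
Step 8. [r4c1∈{5}] r4c1 is down to just 5 ⇒ r4c1=5.
Step 9. [r5c1∈{1,2}] row 5 places 1 nowhere but r5c1. So r5c1=1.
Step 10. [r2c5∈{2}] r2c5 is down to just 2. So r2c5=2.
Step 11. [r3c1∈{6}] r3c1 is down to just 6. So r3c1=6.
Step 12. [r5c3∈{2}] r5c3 is down to just 2, so r5c3=2.
Step 13. [r5c4∈{5}] r5c4 is down to just 5 ⇒ r5c4=5.
Step 14. [r6c6∈{1}] nothing but 1 survives at r6c6, so r6c6=1.
Step 15. [r5c2∈{4}] nothing but 4 survives at r5c2 ⇒ r5c2=4.
Step 16. [r6c3∈{6}] only 6 remains possible at r6c3 ⇒ r6c3=6.
Step 17. [r1c4∈{6}] nothing but 6 survives at r1c4, so r1c4=6.
Step 18. [r3c6∈{5}] r3c6 has the single candidate 5. So r3c6=5.
Step 19. [r6c5∈{4}] nothing but 4 survives at r6c5, so r6c5=4.
Step 20. [r2c6∈{3}] only 3 remains possible at r2c6 ⇒ r2c6=3.
Step 21. [r1c1∈{2}] r1c1 has the single candidate 2. So r1c1=2.
Step 22. [r4c6∈{2}] r4c6's peers cover all but 2 ⇒ r4c6=2.
Step 23. [r1c2∈{3}] r1c2 has the single candidate 3, so r1c2=3.

Answer: 2 3 1 6 5 4 / 4 6 5 1 2 3 / 6 2 3 4 1 5 / 5 1 4 3 6 2 / 1 4 2 5 3 6 / 3 5 6 2 4 1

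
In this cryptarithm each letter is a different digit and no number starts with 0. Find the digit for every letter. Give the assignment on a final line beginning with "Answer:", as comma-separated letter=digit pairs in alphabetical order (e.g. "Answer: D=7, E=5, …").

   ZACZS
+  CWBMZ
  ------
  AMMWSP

Step 1. [col 1: S + Z ≡ P (mod 10)] column 1 (S + Z ≡ P (mod 10), carry-in 0) doesn't pin P yet; pick P=9 and continue. So P=9.
Step 2. [A] A is the leading digit of a 6-digit sum of two 5-digit numbers; the final carry is exactly 1. So A=1.
Step 3. [col 1: S + Z ≡ P (mod 10)] several values work for S in column 1 (S + Z ≡ P (mod 10), carry-in 0); try S=2. So S=2.
Step 4. [col 1: S + Z ≡ P (mod 10)] in column 1 we have S+Z≡P with carry-in 0; given S=2, P=9 and digits 1,2,9 already taken and all letters distinct, that pins Z to 7 ⇒ Z=7.
Step 5. [col 2: Z + M ≡ S (mod 10)] from column 2 (Z=7, S=2, carry-in 0, digits 1,2,7,9 already taken and all letters distinct): M must equal 5. So M=5.
Step 6. [col 3: C + B ≡ W (mod 10)] W=3 is one option consistent with column 3 (C + B ≡ W (mod 10), carry-in 1) — take it, so W=3.
Step 7. [col 3: C + B ≡ W (mod 10)] column 3 (C + B ≡ W (mod 10), carry-in 1) doesn't pin B yet; pick B=4 and continue ⇒ B=4.
Step 8. [col 3: C + B ≡ W (mod 10)] from column 3 (B=4, W=3, carry-in 1, digits 1,2,3,4,5,7,9 already taken and all letters distinct): C must equal 8. So C=8.

Answer: A=1, B=4, C=8, M=5, P=9, S=2, W=3, Z=7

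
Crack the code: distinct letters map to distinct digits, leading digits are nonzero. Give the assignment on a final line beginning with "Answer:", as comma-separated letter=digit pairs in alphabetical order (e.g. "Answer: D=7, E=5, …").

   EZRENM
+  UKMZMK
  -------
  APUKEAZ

Step 1. [col 1: M + K ≡ Z (mod 10)] several values work for Z in column 1 (M + K ≡ Z (mod 10), carry-in 0); try Z=9. So Z=9.
Step 2. [col 1: M + K ≡ Z (mod 10)] several values work for M in column 1 (M + K ≡ Z (mod 10), carry-in 0); try M=3, so M=3.
Step 3. [A] adding two 6-digit numbers gives at most 6+1 digits, and here it does — A is that final carry and must be 1 ⇒ A=1.
Step 4. [col 1: M + K ≡ Z (mod 10)] column 1 reads M+K+carry(0)=Z with M=3, Z=9; with digits 1,3,9 already taken and all letters distinct, the only value for K is 6. So K=6.
Step 5. [col 2: N + M ≡ A (mod 10)] from column 2 (M=3, A=1, carry-in 0, digits 1,3,6,9 already taken and all letters distinct): N must equal 8 ⇒ N=8.
Step 6. [col 3: E + Z ≡ E (mod 10)] column 3 (E + Z ≡ E (mod 10), carry-in 1) doesn't pin E yet; pick E=4 and continue ⇒ E=4.
Step 7. [col 4: R + M ≡ K (mod 10)] from column 4 (M=3, K=6, carry-in 1, digits 1,3,4,6,8,9 already taken and all letters distinct): R must equal 2 ⇒ R=2.
Step 8. [col 5: Z + K ≡ U (mod 10)] in column 5 we have Z+K≡U with carry-in 0; given Z=9, K=6 and digits 1,2,3,4,6,8,9 already taken and all letters distinct, that pins U to 5. So U=5.
Step 9. [col 6: E + U ≡ P (mod 10)] column 6: given E=4, U=5, carry-in 1, and digits 1,2,3,4,5,6,8,9 already taken and all letters distinct, E+U≡P (mod 10) forces P=0. So P=0.

Answer: A=1, E=4, K=6, M=3, N=8, P=0, R=2, U=5, Z=9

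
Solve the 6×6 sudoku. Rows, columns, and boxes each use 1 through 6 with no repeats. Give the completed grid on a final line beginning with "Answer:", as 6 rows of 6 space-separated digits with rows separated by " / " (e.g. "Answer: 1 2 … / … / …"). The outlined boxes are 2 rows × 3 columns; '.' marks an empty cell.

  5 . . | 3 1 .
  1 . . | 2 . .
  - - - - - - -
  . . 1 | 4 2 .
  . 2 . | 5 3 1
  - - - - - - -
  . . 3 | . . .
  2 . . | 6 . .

Step 1. [r2c5∈{4,5,6}] across col 5, 6 lands solely at r2c5, so r2c5=6.
Step 2. [r2c3∈{4}] r2c3 is down to just 4 ⇒ r2c3=4.
Step 3. [r3c2∈{3,5,6}] row 3 places 5 nowhere but r3c2 ⇒ r3c2=5.
Step 4. [r4c3∈{6}] r4c3 is down to just 6, so r4c3=6.
Step 5. [r6c2∈{1,4}] in row 6, 1 fits only at r6c2. So r6c2=1.
Step 6. [r5c2∈{4,6}] col 2 places 4 nowhere but r5c2. So r5c2=4.
Step 7. [r5c5∈{5}] nothing but 5 survives at r5c5. So r5c5=5.
Step 8. [r1c6∈{4}] r1c6 has the single candidate 4, so r1c6=4.
Step 9. [r5c4∈{1}] only 1 remains possible at r5c4 ⇒ r5c4=1.
Step 10. [r5c6∈{2}] r5c6 has the single candidate 2 ⇒ r5c6=2.
Step 11. [r6c3∈{5}] r6c3 is down to just 5. So r6c3=5.
Step 12. [r6c6∈{3}] r6c6 has the single candidate 3, so r6c6=3.
Step 13. [r5c1∈{6}] nothing but 6 survives at r5c1. So r5c1=6.
Step 14. [r3c6∈{6}] r3c6 has the single candidate 6 ⇒ r3c6=6.
Step 15. [r3c1∈{3}] r3c1 has the single candidate 3. So r3c1=3.
Step 16. [r6c5∈{4}] only 4 remains possible at r6c5 ⇒ r6c5=4.
Step 17. [r1c2∈{6}] nothing but 6 survives at r1c2, so r1c2=6.
Step 18. [r2c2∈{3}] r2c2 is down to just 3 ⇒ r2c2=3.
Step 19. [r4c1∈{4}] r4c1's peers cover all but 4. So r4c1=4.
Step 20. [r2c6∈{5}] r2c6 is down to just 5. So r2c6=5.
Step 21. [r1c3∈{2}] r1c3 is down to just 2 ⇒ r1c3=2.

Answer: 5 6 2 3 1 4 / 1 3 4 2 6 5 / 3 5 1 4 2 6 / 4 2 6 5 3 1 / 6 4 3 1 5 2 / 2 1 5 6 4 3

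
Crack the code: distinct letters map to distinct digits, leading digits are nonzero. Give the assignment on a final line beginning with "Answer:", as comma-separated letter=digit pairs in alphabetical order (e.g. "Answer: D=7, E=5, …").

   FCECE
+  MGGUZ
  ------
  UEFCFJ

Step 1. [U] the sum has 6 digits but both addends have 5; that extra leading digit U is the final carry, namely 1 ⇒ U=1.
Step 2. [col 1: E + Z ≡ J (mod 10)] several values work for E in column 1 (E + Z ≡ J (mod 10), carry-in 0); try E=5 ⇒ E=5.
Step 3. [col 1: E + Z ≡ J (mod 10)] no forcing yet in column 1 (carry-in 0); Z=8 is free and consistent — try it. So Z=8.
Step 4. [col 1: E + Z ≡ J (mod 10)] in column 1 we have E+Z≡J with carry-in 0; given E=5, Z=8 and digits 1,5,8 already taken and all letters distinct, that pins J to 3 ⇒ J=3.
Step 5. [col 2: C + U ≡ F (mod 10)] no forcing yet in column 2 (carry-in 1); C=7 is free and consistent — try it, so C=7.
Step 6. [col 2: C + U ≡ F (mod 10)] in column 2 we have C+U≡F with carry-in 1; given C=7, U=1 and digits 1,3,5,7,8 already taken and all letters distinct, that pins F to 9 ⇒ F=9.
Step 7. [col 3: E + G ≡ C (mod 10)] column 3: given E=5, C=7, carry-in 0, and digits 1,3,5,7,8,9 already taken and all letters distinct, E+G≡C (mod 10) forces G=2, so G=2.
Step 8. [col 5: F + M ≡ E (mod 10)] from column 5 (F=9, E=5, carry-in 0, digits 1,2,3,5,7,8,9 already taken and all letters distinct): M must equal 6, so M=6.

Answer: C=7, E=5, F=9, G=2, J=3, M=6, U=1, Z=8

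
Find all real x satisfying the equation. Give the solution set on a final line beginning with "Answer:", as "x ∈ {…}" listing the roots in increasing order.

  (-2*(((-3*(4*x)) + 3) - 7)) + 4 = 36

Step 1. [(-2*(((-3*(4*x)) + 3) - 7)) + 4 = 36] -2 divides every term; factor it out ⇒ factor: (((-3*(4*x)) + 3) - 7) - 2 = -18.
Step 2. [(((-3*(4*x)) + 3) - 7) - 2 = -18] 2 comes off first (add 2) ⇒ sub: ((-3*(4*x)) + 3) - 7 = -16.
Step 3. [((-3*(4*x)) + 3) - 7 = -16] 7 comes off first (add 7), so sub: (-3*(4*x)) + 3 = -9.
Step 4. [(-3*(4*x)) + 3 = -9] -3 divides every term; factor it out, so factor: (4*x) - 1 = 3.
Step 5. [(4*x) - 1 = 3] 1 comes off first (add 1) ⇒ sub: 4*x = 4.
Step 6. [4*x = 4] divide by the outer 4 ⇒ div: x = 1.

Answer: x ∈ {1}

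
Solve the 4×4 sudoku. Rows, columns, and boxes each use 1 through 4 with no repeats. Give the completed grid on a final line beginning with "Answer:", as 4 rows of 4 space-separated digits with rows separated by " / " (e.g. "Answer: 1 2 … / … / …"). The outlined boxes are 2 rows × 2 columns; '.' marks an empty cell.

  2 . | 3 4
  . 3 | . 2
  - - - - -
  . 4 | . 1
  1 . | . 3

Step 1. [r3c3∈{2}] r3c3 is down to just 2 ⇒ r3c3=2.
Step 2. [r4c2∈{2}] r4c2 is down to just 2 ⇒ r4c2=2.
Step 3. [r3c1∈{3}] r3c1 is down to just 3. So r3c1=3.
Step 4. [r4c3∈{4}] nothing but 4 survives at r4c3. So r4c3=4.
Step 5. [r2c1∈{4}] r2c1's peers cover all but 4, so r2c1=4.
Step 6. [r1c2∈{1}] r1c2's peers cover all but 1, so r1c2=1.
Step 7. [r2c3∈{1}] only 1 remains possible at r2c3. So r2c3=1.

Answer: 2 1 3 4 / 4 3 1 2 / 3 4 2 1 / 1 2 4 3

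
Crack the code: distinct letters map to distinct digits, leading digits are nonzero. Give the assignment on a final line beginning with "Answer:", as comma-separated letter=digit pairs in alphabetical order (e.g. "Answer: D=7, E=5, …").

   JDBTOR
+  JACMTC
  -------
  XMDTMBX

Step 1. [col 1: R + C ≡ X (mod 10)] no forcing yet in column 1 (carry-in 0); R=5 is free and consistent — try it, so R=5.
Step 2. [col 1: R + C ≡ X (mod 10)] column 1 (R + C ≡ X (mod 10), carry-in 0) doesn't pin X yet; pick X=1 and continue. So X=1.
Step 3. [col 1: R + C ≡ X (mod 10)] column 1 reads R+C+carry(0)=X with R=5, X=1; with digits 1,5 already taken and all letters distinct, the only value for C is 6, so C=6.
Step 4. [col 2: O + T ≡ B (mod 10)] several values work for T in column 2 (O + T ≡ B (mod 10), carry-in 1); try T=0 ⇒ T=0.
Step 5. [col 2: O + T ≡ B (mod 10)] column 2 (O + T ≡ B (mod 10), carry-in 1) doesn't pin B yet; pick B=4 and continue ⇒ B=4.
Step 6. [col 2: O + T ≡ B (mod 10)] in column 2 we have O+T≡B with carry-in 1; given T=0, B=4 and digits 0,1,4,5,6 already taken and all letters distinct, that pins O to 3 ⇒ O=3.
Step 7. [col 3: T + M ≡ M (mod 10)] several values work for M in column 3 (T + M ≡ M (mod 10), carry-in 0); try M=7, so M=7.
Step 8. [col 5: D + A ≡ D (mod 10)] from column 5 (nothing yet, carry-in 1, digits 0,1,3,4,5,6,7 already taken and all letters distinct): A must equal 9, so A=9.
Step 9. [col 5: D + A ≡ D (mod 10)] D=2 is one option consistent with column 5 (D + A ≡ D (mod 10), carry-in 1) — take it. So D=2.
Step 10. [col 6: J + J ≡ M (mod 10)] column 6 reads J+J+carry(1)=M with M=7; with digits 0,1,2,3,4,5,6,7,9 already taken and all letters distinct, the only value for J is 8. So J=8.

Answer: A=9, B=4, C=6, D=2, J=8, M=7, O=3, R=5, T=0, X=1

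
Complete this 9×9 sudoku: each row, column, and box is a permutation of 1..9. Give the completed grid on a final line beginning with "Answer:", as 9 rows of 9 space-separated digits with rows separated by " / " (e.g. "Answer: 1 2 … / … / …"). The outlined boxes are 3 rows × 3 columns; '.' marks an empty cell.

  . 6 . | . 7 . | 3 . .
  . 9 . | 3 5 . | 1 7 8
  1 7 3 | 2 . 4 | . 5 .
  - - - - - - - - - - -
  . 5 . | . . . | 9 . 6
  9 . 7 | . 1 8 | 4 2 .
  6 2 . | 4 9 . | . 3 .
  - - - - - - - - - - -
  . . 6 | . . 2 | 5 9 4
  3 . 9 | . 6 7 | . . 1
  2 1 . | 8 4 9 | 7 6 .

Step 1. [r2c1∈{4}] only 4 remains possible at r2c1. So r2c1=4.
Step 2. [r4c1∈{8}] r4c1 is down to just 8. So r4c1=8.
Step 3. [r8c8∈{8}] r8c8 is down to just 8 ⇒ r8c8=8.
Step 4. [r1c4∈{1,9}] in col 4, 9 fits only at r1c4. So r1c4=9.
Step 5. [r5c9∈{5}] r5c9 is down to just 5. So r5c9=5.
Step 6. [r1c3∈{2,5,8}] r1c3 is the only open cell in row 1 admitting 8 ⇒ r1c3=8.
Step 7. [r4c8∈{1}] only 1 remains possible at r4c8, so r4c8=1.
Step 8. [r7c5∈{3}] nothing but 3 survives at r7c5, so r7c5=3.
Step 9. [r4c6∈{3}] r4c6 is down to just 3. So r4c6=3.
Step 10. [r4c3∈{4}] r4c3's peers cover all but 4, so r4c3=4.
Step 11. [r8c2∈{4}] r8c2's peers cover all but 4 ⇒ r8c2=4.
Step 12. [r4c5∈{2}] only 2 remains possible at r4c5 ⇒ r4c5=2.
Step 13. [r3c5∈{8}] only 8 remains possible at r3c5, so r3c5=8.
Step 14. [r8c4∈{5}] nothing but 5 survives at r8c4 ⇒ r8c4=5.
Step 15. [r5c2∈{3}] r5c2's peers cover all but 3 ⇒ r5c2=3.
Step 16. [r3c7∈{6}] only 6 remains possible at r3c7. So r3c7=6.
Step 17. [r1c9∈{2}] only 2 remains possible at r1c9. So r1c9=2.
Step 18. [r6c7∈{8}] r6c7's peers cover all but 8 ⇒ r6c7=8.
Step 19. [r7c2∈{8}] r7c2 is down to just 8 ⇒ r7c2=8.
Step 20. [r1c8∈{4}] nothing but 4 survives at r1c8. So r1c8=4.
Step 21. [r9c9∈{3}] r9c9 has the single candidate 3 ⇒ r9c9=3.
Step 22. [r4c4∈{7}] only 7 remains possible at r4c4 ⇒ r4c4=7.
Step 23. [r1c1∈{5}] r1c1 has the single candidate 5. So r1c1=5.
Step 24. [r1c6∈{1}] nothing but 1 survives at r1c6, so r1c6=1.
Step 25. [r3c9∈{9}] r3c9 is down to just 9, so r3c9=9.
Step 26. [r8c7∈{2}] nothing but 2 survives at r8c7. So r8c7=2.
Step 27. [r2c3∈{2}] only 2 remains possible at r2c3, so r2c3=2.
Step 28. [r7c4∈{1}] r7c4's peers cover all but 1 ⇒ r7c4=1.
Step 29. [r6c3∈{1}] nothing but 1 survives at r6c3, so r6c3=1.
Step 30. [r9c3∈{5}] nothing but 5 survives at r9c3 ⇒ r9c3=5.
Step 31. [r2c6∈{6}] r2c6's peers cover all but 6, so r2c6=6.
Step 32. [r6c9∈{7}] r6c9 is down to just 7 ⇒ r6c9=7.
Step 33. [r5c4∈{6}] r5c4's peers cover all but 6. So r5c4=6.
Step 34. [r6c6∈{5}] nothing but 5 survives at r6c6 ⇒ r6c6=5.
Step 35. [r7c1∈{7}] r7c1's peers cover all but 7, so r7c1=7.

Answer: 5 6 8 9 7 1 3 4 2 / 4 9 2 3 5 6 1 7 8 / 1 7 3 2 8 4 6 5 9 / 8 5 4 7 2 3 9 1 6 / 9 3 7 6 1 8 4 2 5 / 6 2 1 4 9 5 8 3 7 / 7 8 6 1 3 2 5 9 4 / 3 4 9 5 6 7 2 8 1 / 2 1 5 8 4 9 7 6 3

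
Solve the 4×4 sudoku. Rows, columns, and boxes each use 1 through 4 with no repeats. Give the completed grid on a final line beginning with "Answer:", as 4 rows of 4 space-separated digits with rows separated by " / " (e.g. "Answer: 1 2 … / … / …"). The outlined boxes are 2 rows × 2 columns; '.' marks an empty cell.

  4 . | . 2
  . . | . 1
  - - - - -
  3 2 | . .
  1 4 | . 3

Step 1. [r1c3∈{3}] only 3 remains possible at r1c3. So r1c3=3.
Step 2. [r2c3∈{4}] only 4 remains possible at r2c3. So r2c3=4.
Step 3. [r4c3∈{2}] r4c3 has the single candidate 2, so r4c3=2.
Step 4. [r1c2∈{1}] r1c2 has the single candidate 1. So r1c2=1.
Step 5. [r3c3∈{1}] r3c3 is down to just 1 ⇒ r3c3=1.
Step 6. [r3c4∈{4}] r3c4 is down to just 4, so r3c4=4.
Step 7. [r2c2∈{3}] r2c2's peers cover all but 3, so r2c2=3.
Step 8. [r2c1∈{2}] r2c1 has the single candidate 2, so r2c1=2.

Answer: 4 1 3 2 / 2 3 4 1 / 3 2 1 4 / 1 4 2 3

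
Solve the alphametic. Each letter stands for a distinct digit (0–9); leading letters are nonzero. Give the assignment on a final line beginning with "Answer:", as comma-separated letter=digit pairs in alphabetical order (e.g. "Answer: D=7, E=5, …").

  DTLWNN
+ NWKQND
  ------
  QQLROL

Step 1. [col 1: N + D ≡ L (mod 10)] several values work for L in column 1 (N + D ≡ L (mod 10), carry-in 0); try L=5. So L=5.
Step 2. [col 1: N + D ≡ L (mod 10)] column 1 (N + D ≡ L (mod 10), carry-in 0) doesn't pin N yet; pick N=1 and continue, so N=1.
Step 3. [col 1: N + D ≡ L (mod 10)] from column 1 (N=1, L=5, carry-in 0, digits 1,5 already taken and all letters distinct): D must equal 4 ⇒ D=4.
Step 4. [col 2: N + N ≡ O (mod 10)] in column 2 we have N+N≡O with carry-in 0; given N=1 and digits 1,4,5 already taken and all letters distinct, that pins O to 2 ⇒ O=2.
Step 5. [col 3: W + Q ≡ R (mod 10)] W=7 is one option consistent with column 3 (W + Q ≡ R (mod 10), carry-in 0) — take it ⇒ W=7.
Step 6. [col 3: W + Q ≡ R (mod 10)] R=3 is one option consistent with column 3 (W + Q ≡ R (mod 10), carry-in 0) — take it ⇒ R=3.
Step 7. [col 3: W + Q ≡ R (mod 10)] in column 3 we have W+Q≡R with carry-in 0; given W=7, R=3 and digits 1,2,3,4,5,7 already taken and all letters distinct, that pins Q to 6. So Q=6.
Step 8. [col 4: L + K ≡ L (mod 10)] in column 4 we have L+K≡L with carry-in 1; given L=5 and digits 1,2,3,4,5,6,7 already taken and all letters distinct, that pins K to 9. So K=9.
Step 9. [col 5: T + W ≡ Q (mod 10)] in column 5 we have T+W≡Q with carry-in 1; given W=7, Q=6 and digits 1,2,3,4,5,6,7,9 already taken and all letters distinct, that pins T to 8. So T=8.

Answer: D=4, K=9, L=5, N=1, O=2, Q=6, R=3, T=8, W=7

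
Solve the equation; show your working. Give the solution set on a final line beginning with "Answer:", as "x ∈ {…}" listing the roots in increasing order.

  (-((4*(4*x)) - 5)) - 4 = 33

Step 1. [(-((4*(4*x)) - 5)) - 4 = 33] the outer -4 inverts by adding 4 ⇒ sub: -((4*(4*x)) - 5) = 37.
Step 2. [-((4*(4*x)) - 5) = 37] leading − — multiply by −1. So neg: (4*(4*x)) - 5 = -37.
Step 3. [(4*(4*x)) - 5 = -37] add 5: x sits inside (… - 5) ⇒ sub: 4*(4*x) = -32.
Step 4. [4*(4*x) = -32] leading coefficient 4: divide by 4, so div: 4*x = -8.
Step 5. [4*x = -8] 4 out front; divide by 4. So div: x = -2.

Answer: x ∈ {-2}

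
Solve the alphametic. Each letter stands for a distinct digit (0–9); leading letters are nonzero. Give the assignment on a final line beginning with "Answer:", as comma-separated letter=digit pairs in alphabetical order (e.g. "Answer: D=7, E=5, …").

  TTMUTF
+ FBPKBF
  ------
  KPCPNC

Step 1. [col 1: F + F ≡ C (mod 10)] column 1 (F + F ≡ C (mod 10), carry-in 0) doesn't pin C yet; pick C=4 and continue. So C=4.
Step 2. [col 1: F + F ≡ C (mod 10)] column 1 (F + F ≡ C (mod 10), carry-in 0) doesn't pin F yet; pick F=2 and continue ⇒ F=2.
Step 3. [col 2: T + B ≡ N (mod 10)] column 2 (T + B ≡ N (mod 10), carry-in 0) doesn't pin N yet; pick N=8 and continue. So N=8.
Step 4. [col 2: T + B ≡ N (mod 10)] no forcing yet in column 2 (carry-in 0); B=7 is free and consistent — try it. So B=7.
Step 5. [col 2: T + B ≡ N (mod 10)] column 2: given B=7, N=8, carry-in 0, and digits 2,4,7,8 already taken and all letters distinct, T+B≡N (mod 10) forces T=1. So T=1.
Step 6. [col 3: U + K ≡ P (mod 10)] column 3 (U + K ≡ P (mod 10), carry-in 0) doesn't pin K yet; pick K=3 and continue. So K=3.
Step 7. [col 3: U + K ≡ P (mod 10)] column 3 reads U+K+carry(0)=P with K=3; with digits 1,2,3,4,7,8 already taken and all letters distinct, the only value for U is 6. So U=6.
Step 8. [col 3: U + K ≡ P (mod 10)] in column 3 we have U+K≡P with carry-in 0; given U=6, K=3 and digits 1,2,3,4,6,7,8 already taken and all letters distinct, that pins P to 9, so P=9.
Step 9. [col 4: M + P ≡ C (mod 10)] in column 4 we have M+P≡C with carry-in 0; given P=9, C=4 and digits 1,2,3,4,6,7,8,9 already taken and all letters distinct, that pins M to 5, so M=5.

Answer: B=7, C=4, F=2, K=3, M=5, N=8, P=9, T=1, U=6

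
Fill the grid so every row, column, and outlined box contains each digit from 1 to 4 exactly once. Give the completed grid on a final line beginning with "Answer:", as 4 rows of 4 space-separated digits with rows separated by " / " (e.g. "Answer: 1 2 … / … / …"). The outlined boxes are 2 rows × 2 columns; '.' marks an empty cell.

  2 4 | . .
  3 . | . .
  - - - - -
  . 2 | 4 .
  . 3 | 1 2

Step 1. [r1c4∈{1,3}] r1c4 is the only open cell in row 1 admitting 1. So r1c4=1.
Step 2. [r2c4∈{4}] only 4 remains possible at r2c4, so r2c4=4.
Step 3. [r2c2∈{1}] r2c2 has the single candidate 1 ⇒ r2c2=1.
Step 4. [r3c1∈{1}] r3c1's peers cover all but 1. So r3c1=1.
Step 5. [r2c3∈{2}] r2c3 is down to just 2. So r2c3=2.
Step 6. [r1c3∈{3}] only 3 remains possible at r1c3 ⇒ r1c3=3.
Step 7. [r3c4∈{3}] r3c4 is down to just 3 ⇒ r3c4=3.
Step 8. [r4c1∈{4}] r4c1 has the single candidate 4, so r4c1=4.

Answer: 2 4 3 1 / 3 1 2 4 / 1 2 4 3 / 4 3 1 2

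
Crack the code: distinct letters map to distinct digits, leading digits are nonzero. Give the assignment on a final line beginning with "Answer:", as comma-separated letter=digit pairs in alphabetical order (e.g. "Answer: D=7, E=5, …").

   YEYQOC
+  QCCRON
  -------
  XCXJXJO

Step 1. [col 1: C + N ≡ O (mod 10)] several values work for C in column 1 (C + N ≡ O (mod 10), carry-in 0); try C=2, so C=2.
Step 2. [X] the sum has 7 digits but both addends have 6; that extra leading digit X is the final carry, namely 1, so X=1.
Step 3. [col 1: C + N ≡ O (mod 10)] no forcing yet in column 1 (carry-in 0); O=5 is free and consistent — try it ⇒ O=5.
Step 4. [col 1: C + N ≡ O (mod 10)] column 1 reads C+N+carry(0)=O with C=2, O=5; with digits 1,2,5 already taken and all letters distinct, the only value for N is 3 ⇒ N=3.
Step 5. [col 2: O + O ≡ J (mod 10)] column 2: given O=5, carry-in 0, and digits 1,2,3,5 already taken and all letters distinct, O+O≡J (mod 10) forces J=0 ⇒ J=0.
Step 6. [col 3: Q + R ≡ X (mod 10)] column 3 (Q + R ≡ X (mod 10), carry-in 1) doesn't pin Q yet; pick Q=4 and continue. So Q=4.
Step 7. [col 3: Q + R ≡ X (mod 10)] column 3: given Q=4, X=1, carry-in 1, and digits 0,1,2,3,4,5 already taken and all letters distinct, Q+R≡X (mod 10) forces R=6, so R=6.
Step 8. [col 4: Y + C ≡ J (mod 10)] column 4: given C=2, J=0, carry-in 1, and digits 0,1,2,3,4,5,6 already taken and all letters distinct, Y+C≡J (mod 10) forces Y=7. So Y=7.
Step 9. [col 5: E + C ≡ X (mod 10)] from column 5 (C=2, X=1, carry-in 1, digits 0,1,2,3,4,5,6,7 already taken and all letters distinct): E must equal 8 ⇒ E=8.

Answer: C=2, E=8, J=0, N=3, O=5, Q=4, R=6, X=1, Y=7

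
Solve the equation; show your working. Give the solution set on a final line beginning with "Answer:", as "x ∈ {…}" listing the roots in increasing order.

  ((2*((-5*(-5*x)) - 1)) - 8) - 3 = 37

Step 1. [((2*((-5*(-5*x)) - 1)) - 8) - 3 = 37] peel the -3: add 3 from each side. So sub: (2*((-5*(-5*x)) - 1)) - 8 = 40.
Step 2. [(2*((-5*(-5*x)) - 1)) - 8 = 40] 8 comes off first (add 8) ⇒ sub: 2*((-5*(-5*x)) - 1) = 48.
Step 3. [2*((-5*(-5*x)) - 1) = 48] 2·(inner) — divide through by 2, so div: (-5*(-5*x)) - 1 = 24.
Step 4. [(-5*(-5*x)) - 1 = 24] add 1: x sits inside (… - 1), so sub: -5*(-5*x) = 25.
Step 5. [-5*(-5*x) = 25] leading coefficient -5: divide by -5 ⇒ div: -5*x = -5.
Step 6. [-5*x = -5] -5·(inner) — divide through by -5. So div: x = 1.

Answer: x ∈ {1}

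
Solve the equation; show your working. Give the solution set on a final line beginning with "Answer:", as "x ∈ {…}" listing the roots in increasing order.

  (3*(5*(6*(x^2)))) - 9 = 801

Step 1. [(3*(5*(6*(x^2)))) - 9 = 801] 3 divides every term; factor it out, so factor: (5*(6*(x^2))) - 3 = 267.
Step 2. [(5*(6*(x^2))) - 3 = 267] peel the -3: add 3 from each side, so sub: 5*(6*(x^2)) = 270.
Step 3. [5*(6*(x^2)) = 270] divide by the outer 5, so div: 6*(x^2) = 54.
Step 4. [6*(x^2) = 54] 6·(inner) — divide through by 6, so div: x^2 = 9.
Step 5. [x^2 = 9] LHS squared, RHS 9 ≥ 0: apply √ (±), so sqrt: x = 3 or -3.

Answer: x ∈ {-3, 3}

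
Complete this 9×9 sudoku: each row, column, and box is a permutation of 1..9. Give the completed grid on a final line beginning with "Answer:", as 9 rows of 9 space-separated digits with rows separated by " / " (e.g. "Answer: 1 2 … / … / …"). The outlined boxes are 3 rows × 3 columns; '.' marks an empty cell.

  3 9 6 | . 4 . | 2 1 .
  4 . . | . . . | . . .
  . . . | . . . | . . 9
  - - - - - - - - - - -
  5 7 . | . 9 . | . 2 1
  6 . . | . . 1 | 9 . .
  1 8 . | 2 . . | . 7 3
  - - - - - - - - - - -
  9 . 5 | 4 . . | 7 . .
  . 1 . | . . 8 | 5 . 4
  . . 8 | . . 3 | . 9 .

Step 1. [r7c5∈{1,2,6}] in row 7, 1 fits only at r7c5, so r7c5=1.
Step 2. [r3c1∈{2,7,8}] 8 has one home in col 1: r3c1 ⇒ r3c1=8.
Step 3. [r2c6∈{2,5,6,7,9}] 9 has one home in col 6: r2c6 ⇒ r2c6=9.
Step 4. [r9c2∈{2,4,6}] r9c2 is the only open cell in row 9 admitting 4 ⇒ r9c2=4.
Step 5. [r7c2∈{2,3,6}] in col 2, 6 fits only at r7c2 ⇒ r7c2=6.
Step 6. [r5c2∈{2,3}] across col 2, 3 lands solely at r5c2 ⇒ r5c2=3.
Step 7. [r4c3∈{4}] nothing but 4 survives at r4c3, so r4c3=4.
Step 8. [r4c6∈{6}] r4c6 has the single candidate 6. So r4c6=6.
Step 9. [r6c5∈{5}] only 5 remains possible at r6c5. So r6c5=5.
Step 10. [r9c4∈{5,6,7}] across row 9, 5 lands solely at r9c4, so r9c4=5.
Step 11. [r7c8∈{3,8}] 3 has one home in row 7: r7c8 ⇒ r7c8=3.
Step 12. [r8c8∈{6}] r8c8 has the single candidate 6. So r8c8=6.
Step 13. [r2c9∈{5,6,7,8}] across col 9, 6 lands solely at r2c9 ⇒ r2c9=6.
Step 14. [r5c8∈{4,5,8}] r5c8 is the only open cell in row 5 admitting 4 ⇒ r5c8=4.
Step 15. [r2c8∈{5,8}] across col 8, 8 lands solely at r2c8 ⇒ r2c8=8.
Step 16. [r7c6∈{2}] only 2 remains possible at r7c6 ⇒ r7c6=2.
Step 17. [r8c5∈{7}] only 7 remains possible at r8c5, so r8c5=7.
Step 18. [r3c4∈{1,3,6,7}] 6 has one home in col 4: r3c4, so r3c4=6.
Step 19. [r3c8∈{5}] nothing but 5 survives at r3c8, so r3c8=5.
Step 20. [r3c2∈{2}] only 2 remains possible at r3c2 ⇒ r3c2=2.
Step 21. [r3c6∈{7}] only 7 remains possible at r3c6 ⇒ r3c6=7.
Step 22. [r2c7∈{3}] nothing but 3 survives at r2c7 ⇒ r2c7=3.
Step 23. [r5c5∈{8}] nothing but 8 survives at r5c5 ⇒ r5c5=8.
Step 24. [r8c1∈{2}] r8c1 has the single candidate 2 ⇒ r8c1=2.
Step 25. [r2c3∈{1,7}] across row 2, 7 lands solely at r2c3, so r2c3=7.
Step 26. [r2c4∈{1}] nothing but 1 survives at r2c4 ⇒ r2c4=1.
Step 27. [r3c3∈{1}] only 1 remains possible at r3c3, so r3c3=1.
Step 28. [r9c1∈{7}] nothing but 7 survives at r9c1. So r9c1=7.
Step 29. [r6c3∈{9}] nothing but 9 survives at r6c3. So r6c3=9.
Step 30. [r4c4∈{3}] r4c4 is down to just 3 ⇒ r4c4=3.
Step 31. [r1c9∈{7}] only 7 remains possible at r1c9 ⇒ r1c9=7.
Step 32. [r2c2∈{5}] nothing but 5 survives at r2c2 ⇒ r2c2=5.
Step 33. [r5c4∈{7}] r5c4 is down to just 7 ⇒ r5c4=7.
Step 34. [r8c4∈{9}] nothing but 9 survives at r8c4 ⇒ r8c4=9.
Step 35. [r7c9∈{8}] r7c9 is down to just 8 ⇒ r7c9=8.
Step 36. [r6c7∈{6}] r6c7 has the single candidate 6 ⇒ r6c7=6.
Step 37. [r9c9∈{2}] nothing but 2 survives at r9c9 ⇒ r9c9=2.
Step 38. [r4c7∈{8}] nothing but 8 survives at r4c7. So r4c7=8.
Step 39. [r3c5∈{3}] nothing but 3 survives at r3c5, so r3c5=3.
Step 40. [r8c3∈{3}] r8c3's peers cover all but 3. So r8c3=3.
Step 41. [r3c7∈{4}] r3c7's peers cover all but 4. So r3c7=4.
Step 42. [r1c4∈{8}] nothing but 8 survives at r1c4, so r1c4=8.
Step 43. [r1c6∈{5}] nothing but 5 survives at r1c6, so r1c6=5.
Step 44. [r6c6∈{4}] r6c6 is down to just 4 ⇒ r6c6=4.
Step 45. [r9c5∈{6}] only 6 remains possible at r9c5, so r9c5=6.
Step 46. [r9c7∈{1}] nothing but 1 survives at r9c7 ⇒ r9c7=1.
Step 47. [r2c5∈{2}] r2c5 is down to just 2 ⇒ r2c5=2.
Step 48. [r5c3∈{2}] r5c3 is down to just 2. So r5c3=2.
Step 49. [r5c9∈{5}] nothing but 5 survives at r5c9 ⇒ r5c9=5.

Answer: 3 9 6 8 4 5 2 1 7 / 4 5 7 1 2 9 3 8 6 / 8 2 1 6 3 7 4 5 9 / 5 7 4 3 9 6 8 2 1 / 6 3 2 7 8 1 9 4 5 / 1 8 9 2 5 4 6 7 3 / 9 6 5 4 1 2 7 3 8 / 2 1 3 9 7 8 5 6 4 / 7 4 8 5 6 3 1 9 2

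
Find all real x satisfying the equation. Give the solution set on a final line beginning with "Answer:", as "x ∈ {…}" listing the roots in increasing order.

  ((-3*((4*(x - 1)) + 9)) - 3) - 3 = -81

Step 1. [((-3*((4*(x - 1)) + 9)) - 3) - 3 = -81] add 3: x sits inside (… - 3), so sub: (-3*((4*(x - 1)) + 9)) - 3 = -78.
Step 2. [(-3*((4*(x - 1)) + 9)) - 3 = -78] peel the -3: add 3 from each side, so sub: -3*((4*(x - 1)) + 9) = -75.
Step 3. [-3*((4*(x - 1)) + 9) = -75] LHS = -3·(…); ÷-3 both sides ⇒ div: (4*(x - 1)) + 9 = 25.
Step 4. [(4*(x - 1)) + 9 = 25] the outer +9 inverts by subtracting 9, so sub: 4*(x - 1) = 16.
Step 5. [4*(x - 1) = 16] LHS = 4·(…); ÷4 both sides, so div: x - 1 = 4.
Step 6. [x - 1 = 4] add 1: x sits inside (… - 1). So sub: x = 5.

Answer: x ∈ {5}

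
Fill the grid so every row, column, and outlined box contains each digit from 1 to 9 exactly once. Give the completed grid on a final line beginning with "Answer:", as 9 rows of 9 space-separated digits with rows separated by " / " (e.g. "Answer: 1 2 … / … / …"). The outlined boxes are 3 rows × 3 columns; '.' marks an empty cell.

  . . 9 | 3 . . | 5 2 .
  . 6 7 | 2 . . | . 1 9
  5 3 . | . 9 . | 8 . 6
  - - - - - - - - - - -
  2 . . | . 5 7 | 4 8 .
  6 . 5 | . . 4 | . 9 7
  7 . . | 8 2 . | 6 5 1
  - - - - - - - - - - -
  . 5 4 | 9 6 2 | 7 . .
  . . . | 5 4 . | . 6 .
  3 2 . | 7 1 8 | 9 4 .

Step 1. [r8c7∈{1,2,3}] r8c7 is the only open cell in col 7 admitting 1, so r8c7=1.
Step 2. [r8c3∈{8}] only 8 remains possible at r8c3 ⇒ r8c3=8.
Step 3. [r4c9∈{3}] r4c9's peers cover all but 3 ⇒ r4c9=3.
Step 4. [r4c3∈{1}] r4c3 has the single candidate 1 ⇒ r4c3=1.
Step 5. [r1c2∈{1,4,8}] r1c2 is the only open cell in col 2 admitting 1. So r1c2=1.
Step 6. [r6c6∈{3,9}] 9 has one home in col 6: r6c6 ⇒ r6c6=9.
Step 7. [r2c1∈{4,8}] in row 2, 4 fits only at r2c1. So r2c1=4.
Step 8. [r1c1∈{8}] r1c1 has the single candidate 8. So r1c1=8.
Step 9. [r8c1∈{9}] only 9 remains possible at r8c1 ⇒ r8c1=9.
Step 10. [r3c6∈{1}] only 1 remains possible at r3c6. So r3c6=1.
Step 11. [r1c5∈{7}] only 7 remains possible at r1c5. So r1c5=7.
Step 12. [r7c1∈{1}] r7c1 has the single candidate 1. So r7c1=1.
Step 13. [r1c6∈{6}] nothing but 6 survives at r1c6, so r1c6=6.
Step 14. [r5c2∈{8}] nothing but 8 survives at r5c2, so r5c2=8.
Step 15. [r7c9∈{8}] r7c9 has the single candidate 8, so r7c9=8.
Step 16. [r8c2∈{7}] r8c2 is down to just 7 ⇒ r8c2=7.
Step 17. [r6c2∈{4}] r6c2's peers cover all but 4, so r6c2=4.
Step 18. [r3c3∈{2}] only 2 remains possible at r3c3. So r3c3=2.
Step 19. [r2c6∈{5}] only 5 remains possible at r2c6. So r2c6=5.
Step 20. [r5c7∈{2}] r5c7's peers cover all but 2, so r5c7=2.
Step 21. [r3c4∈{4}] r3c4 has the single candidate 4, so r3c4=4.
Step 22. [r5c5∈{3}] nothing but 3 survives at r5c5 ⇒ r5c5=3.
Step 23. [r3c8∈{7}] r3c8 is down to just 7, so r3c8=7.
Step 24. [r1c9∈{4}] r1c9 has the single candidate 4 ⇒ r1c9=4.
Step 25. [r9c9∈{5}] r9c9's peers cover all but 5. So r9c9=5.
Step 26. [r4c4∈{6}] only 6 remains possible at r4c4, so r4c4=6.
Step 27. [r2c5∈{8}] nothing but 8 survives at r2c5, so r2c5=8.
Step 28. [r7c8∈{3}] only 3 remains possible at r7c8 ⇒ r7c8=3.
Step 29. [r9c3∈{6}] nothing but 6 survives at r9c3. So r9c3=6.
Step 30. [r8c9∈{2}] r8c9 is down to just 2. So r8c9=2.
Step 31. [r2c7∈{3}] r2c7's peers cover all but 3 ⇒ r2c7=3.
Step 32. [r5c4∈{1}] r5c4 has the single candidate 1 ⇒ r5c4=1.
Step 33. [r8c6∈{3}] only 3 remains possible at r8c6. So r8c6=3.
Step 34. [r4c2∈{9}] r4c2 has the single candidate 9 ⇒ r4c2=9.
Step 35. [r6c3∈{3}] only 3 remains possible at r6c3 ⇒ r6c3=3.

Answer: 8 1 9 3 7 6 5 2 4 / 4 6 7 2 8 5 3 1 9 / 5 3 2 4 9 1 8 7 6 / 2 9 1 6 5 7 4 8 3 / 6 8 5 1 3 4 2 9 7 / 7 4 3 8 2 9 6 5 1 / 1 5 4 9 6 2 7 3 8 / 9 7 8 5 4 3 1 6 2 / 3 2 6 7 1 8 9 4 5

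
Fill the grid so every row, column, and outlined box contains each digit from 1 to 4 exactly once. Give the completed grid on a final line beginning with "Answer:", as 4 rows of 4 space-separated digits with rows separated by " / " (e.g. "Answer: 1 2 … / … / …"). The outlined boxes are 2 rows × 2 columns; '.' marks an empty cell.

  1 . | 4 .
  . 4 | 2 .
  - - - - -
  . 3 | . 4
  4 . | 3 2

Step 1. [r2c4∈{1,3}] row 2 places 1 nowhere but r2c4, so r2c4=1.
Step 2. [r4c2∈{1}] only 1 remains possible at r4c2 ⇒ r4c2=1.
Step 3. [r1c2∈{2}] r1c2 is down to just 2, so r1c2=2.
Step 4. [r1c4∈{3}] r1c4 is down to just 3 ⇒ r1c4=3.
Step 5. [r3c1∈{2}] only 2 remains possible at r3c1, so r3c1=2.
Step 6. [r3c3∈{1}] r3c3 has the single candidate 1. So r3c3=1.
Step 7. [r2c1∈{3}] r2c1 has the single candidate 3, so r2c1=3.

Answer: 1 2 4 3 / 3 4 2 1 / 2 3 1 4 / 4 1 3 2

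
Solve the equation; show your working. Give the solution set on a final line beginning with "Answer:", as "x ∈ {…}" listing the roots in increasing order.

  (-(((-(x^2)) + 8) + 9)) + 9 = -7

Step 1. [(-(((-(x^2)) + 8) + 9)) + 9 = -7] peel the +9: subtract 9 from each side, so sub: -(((-(x^2)) + 8) + 9) = -16.
Step 2. [-(((-(x^2)) + 8) + 9) = -16] flip signs both sides. So neg: ((-(x^2)) + 8) + 9 = 16.
Step 3. [((-(x^2)) + 8) + 9 = 16] peel the +9: subtract 9 from each side ⇒ sub: (-(x^2)) + 8 = 7.
Step 4. [(-(x^2)) + 8 = 7] the outer +8 inverts by subtracting 8, so sub: -(x^2) = -1.
Step 5. [-(x^2) = -1] leading − — multiply by −1. So neg: x^2 = 1.
Step 6. [x^2 = 1] √ both sides: 1 ≥ 0 gives two branches, so sqrt: x = 1 or -1.

Answer: x ∈ {-1, 1}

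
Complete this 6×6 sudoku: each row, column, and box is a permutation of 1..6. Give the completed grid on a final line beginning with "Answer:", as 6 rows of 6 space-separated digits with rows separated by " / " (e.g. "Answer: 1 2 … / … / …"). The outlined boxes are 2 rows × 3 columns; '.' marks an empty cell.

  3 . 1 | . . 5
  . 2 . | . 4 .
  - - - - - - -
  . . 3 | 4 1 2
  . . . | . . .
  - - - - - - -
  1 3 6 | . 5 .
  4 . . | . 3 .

Step 1. [r4c4∈{3,5,6}] in col 4, 5 fits only at r4c4 ⇒ r4c4=5.
Step 2. [r4c5∈{6}] only 6 remains possible at r4c5, so r4c5=6.
Step 3. [r2c4∈{1,3,6}] in col 4, 3 fits only at r2c4 ⇒ r2c4=3.
Step 4. [r6c3∈{2,5}] in box 5, 2 fits only at r6c3 ⇒ r6c3=2.
Step 5. [r6c4∈{1,6}] 1 has one home in col 4: r6c4, so r6c4=1.
Step 6. [r1c4∈{2,6}] col 4 places 6 nowhere but r1c4 ⇒ r1c4=6.
Step 7. [r3c2∈{5,6}] r3c2 is the only open cell in col 2 admitting 6 ⇒ r3c2=6.
Step 8. [r2c3∈{5}] nothing but 5 survives at r2c3 ⇒ r2c3=5.
Step 9. [r4c2∈{1,4}] in row 4, 1 fits only at r4c2. So r4c2=1.
Step 10. [r2c6∈{1}] r2c6 has the single candidate 1 ⇒ r2c6=1.
Step 11. [r6c6∈{6}] nothing but 6 survives at r6c6 ⇒ r6c6=6.
Step 12. [r6c2∈{5}] r6c2 has the single candidate 5 ⇒ r6c2=5.
Step 13. [r4c6∈{3}] nothing but 3 survives at r4c6, so r4c6=3.
Step 14. [r5c4∈{2}] nothing but 2 survives at r5c4 ⇒ r5c4=2.
Step 15. [r4c3∈{4}] only 4 remains possible at r4c3 ⇒ r4c3=4.
Step 16. [r4c1∈{2}] r4c1 has the single candidate 2 ⇒ r4c1=2.
Step 17. [r2c1∈{6}] only 6 remains possible at r2c1. So r2c1=6.
Step 18. [r1c5∈{2}] r1c5 is down to just 2 ⇒ r1c5=2.
Step 19. [r5c6∈{4}] r5c6 has the single candidate 4, so r5c6=4.
Step 20. [r3c1∈{5}] r3c1's peers cover all but 5. So r3c1=5.
Step 21. [r1c2∈{4}] r1c2's peers cover all but 4. So r1c2=4.

Answer: 3 4 1 6 2 5 / 6 2 5 3 4 1 / 5 6 3 4 1 2 / 2 1 4 5 6 3 / 1 3 6 2 5 4 / 4 5 2 1 3 6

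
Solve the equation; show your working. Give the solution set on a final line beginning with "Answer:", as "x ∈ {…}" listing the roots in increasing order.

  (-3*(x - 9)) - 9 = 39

Step 1. [(-3*(x - 9)) - 9 = 39] peel the -9: add 9 from each side. So sub: -3*(x - 9) = 48.
Step 2. [-3*(x - 9) = 48] LHS = -3·(…); ÷-3 both sides, so div: x - 9 = -16.
Step 3. [x - 9 = -16] 9 comes off first (add 9). So sub: x = -7.

Answer: x ∈ {-7}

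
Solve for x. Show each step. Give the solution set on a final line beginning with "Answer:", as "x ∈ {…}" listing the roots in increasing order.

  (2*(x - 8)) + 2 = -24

Step 1. [(2*(x - 8)) + 2 = -24] common factor 2 (LHS and -24) — divide through. So factor: (x - 8) + 1 = -12.
Step 2. [(x - 8) + 1 = -12] +1 is outermost — subtract 1 both sides ⇒ sub: x - 8 = -13.
Step 3. [x - 8 = -13] 8 comes off first (add 8). So sub: x = -5.

Answer: x ∈ {-5}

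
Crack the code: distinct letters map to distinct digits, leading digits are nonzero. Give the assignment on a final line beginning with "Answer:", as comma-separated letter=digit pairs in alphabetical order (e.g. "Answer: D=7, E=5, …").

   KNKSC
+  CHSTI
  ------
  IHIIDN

Step 1. [col 1: C + I ≡ N (mod 10)] no forcing yet in column 1 (carry-in 0); C=7 is free and consistent — try it, so C=7.
Step 2. [col 1: C + I ≡ N (mod 10)] column 1 (C + I ≡ N (mod 10), carry-in 0) doesn't pin N yet; pick N=8 and continue, so N=8.
Step 3. [col 1: C + I ≡ N (mod 10)] column 1 reads C+I+carry(0)=N with C=7, N=8; with digits 7,8 already taken and all letters distinct, the only value for I is 1, so I=1.
Step 4. [col 2: S + T ≡ D (mod 10)] column 2 (S + T ≡ D (mod 10), carry-in 0) doesn't pin D yet; pick D=5 and continue, so D=5.
Step 5. [col 2: S + T ≡ D (mod 10)] several values work for S in column 2 (S + T ≡ D (mod 10), carry-in 0); try S=6, so S=6.
Step 6. [col 2: S + T ≡ D (mod 10)] column 2: given S=6, D=5, carry-in 0, and digits 1,5,6,7,8 already taken and all letters distinct, S+T≡D (mod 10) forces T=9, so T=9.
Step 7. [col 3: K + S ≡ I (mod 10)] in column 3 we have K+S≡I with carry-in 1; given S=6, I=1 and digits 1,5,6,7,8,9 already taken and all letters distinct, that pins K to 4 ⇒ K=4.
Step 8. [col 4: N + H ≡ I (mod 10)] column 4: given N=8, I=1, carry-in 1, and digits 1,4,5,6,7,8,9 already taken and all letters distinct, N+H≡I (mod 10) forces H=2, so H=2.

Answer: C=7, D=5, H=2, I=1, K=4, N=8, S=6, T=9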